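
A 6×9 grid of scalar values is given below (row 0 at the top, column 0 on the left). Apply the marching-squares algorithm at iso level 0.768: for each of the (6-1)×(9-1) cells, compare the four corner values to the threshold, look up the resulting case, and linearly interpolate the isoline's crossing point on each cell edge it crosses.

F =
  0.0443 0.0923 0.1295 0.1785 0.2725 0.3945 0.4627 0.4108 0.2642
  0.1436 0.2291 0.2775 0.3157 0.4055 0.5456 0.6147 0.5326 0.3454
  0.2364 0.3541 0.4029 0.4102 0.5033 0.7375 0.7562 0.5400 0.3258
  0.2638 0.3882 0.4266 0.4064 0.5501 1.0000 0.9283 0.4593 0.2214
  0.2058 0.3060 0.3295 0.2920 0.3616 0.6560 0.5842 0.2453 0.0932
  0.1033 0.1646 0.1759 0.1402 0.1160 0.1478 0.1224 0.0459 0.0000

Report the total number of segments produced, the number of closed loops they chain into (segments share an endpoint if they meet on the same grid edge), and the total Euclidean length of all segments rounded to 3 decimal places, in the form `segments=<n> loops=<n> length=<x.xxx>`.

segments=6 loops=1 length=5.465

cell (2,4): code 0100 → (2.116,5.000)–(3.000,4.484)
cell (2,5): code 1100 → (2.069,6.000)–(2.116,5.000)
cell (2,6): code 1000 → (3.000,6.342)–(2.069,6.000)
cell (3,4): code 0010 → (3.000,4.484)–(3.674,5.000)
cell (3,5): code 0011 → (3.674,5.000)–(3.466,6.000)
cell (3,6): code 0001 → (3.466,6.000)–(3.000,6.342)
total: 6 segments, chained into 1 closed loop(s), length Σ = 5.464827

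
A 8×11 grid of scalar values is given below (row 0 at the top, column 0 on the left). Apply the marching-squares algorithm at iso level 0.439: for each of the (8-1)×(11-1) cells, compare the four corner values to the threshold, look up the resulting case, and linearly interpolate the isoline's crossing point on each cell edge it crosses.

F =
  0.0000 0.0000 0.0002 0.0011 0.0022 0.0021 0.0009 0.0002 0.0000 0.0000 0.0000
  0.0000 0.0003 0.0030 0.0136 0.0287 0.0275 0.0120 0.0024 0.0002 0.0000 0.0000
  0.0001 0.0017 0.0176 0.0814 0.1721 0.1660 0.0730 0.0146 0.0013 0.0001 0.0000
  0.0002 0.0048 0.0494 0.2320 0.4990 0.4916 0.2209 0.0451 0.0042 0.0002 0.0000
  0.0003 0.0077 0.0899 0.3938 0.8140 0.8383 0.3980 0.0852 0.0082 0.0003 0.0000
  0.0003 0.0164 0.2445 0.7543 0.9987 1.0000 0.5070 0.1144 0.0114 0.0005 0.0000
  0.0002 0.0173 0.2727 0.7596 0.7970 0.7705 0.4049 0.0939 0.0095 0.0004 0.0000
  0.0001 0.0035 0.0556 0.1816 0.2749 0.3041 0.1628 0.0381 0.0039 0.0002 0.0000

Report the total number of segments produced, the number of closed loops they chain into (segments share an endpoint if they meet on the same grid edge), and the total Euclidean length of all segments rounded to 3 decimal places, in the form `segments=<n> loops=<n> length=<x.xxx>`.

segments=16 loops=1 length=12.302

cell (2,3): code 0100 → (2.816,4.000)–(3.000,3.775)
cell (2,4): code 1100 → (2.838,5.000)–(2.816,4.000)
cell (2,5): code 1000 → (3.000,5.194)–(2.838,5.000)
cell (3,3): code 0110 → (3.000,3.775)–(4.000,3.108)
cell (3,5): code 1001 → (4.000,5.907)–(3.000,5.194)
cell (4,2): code 0100 → (4.125,3.000)–(5.000,2.382)
cell (4,3): code 1110 → (4.000,3.108)–(4.125,3.000)
cell (4,5): code 1101 → (4.376,6.000)–(4.000,5.907)
cell (4,6): code 1000 → (5.000,6.173)–(4.376,6.000)
cell (5,2): code 0110 → (5.000,2.382)–(6.000,2.342)
cell (5,5): code 1011 → (6.000,5.907)–(5.666,6.000)
cell (5,6): code 0001 → (5.666,6.000)–(5.000,6.173)
cell (6,2): code 0010 → (6.000,2.342)–(6.555,3.000)
cell (6,3): code 0011 → (6.555,3.000)–(6.686,4.000)
cell (6,4): code 0011 → (6.686,4.000)–(6.711,5.000)
cell (6,5): code 0001 → (6.711,5.000)–(6.000,5.907)
total: 16 segments, chained into 1 closed loop(s), length Σ = 12.302415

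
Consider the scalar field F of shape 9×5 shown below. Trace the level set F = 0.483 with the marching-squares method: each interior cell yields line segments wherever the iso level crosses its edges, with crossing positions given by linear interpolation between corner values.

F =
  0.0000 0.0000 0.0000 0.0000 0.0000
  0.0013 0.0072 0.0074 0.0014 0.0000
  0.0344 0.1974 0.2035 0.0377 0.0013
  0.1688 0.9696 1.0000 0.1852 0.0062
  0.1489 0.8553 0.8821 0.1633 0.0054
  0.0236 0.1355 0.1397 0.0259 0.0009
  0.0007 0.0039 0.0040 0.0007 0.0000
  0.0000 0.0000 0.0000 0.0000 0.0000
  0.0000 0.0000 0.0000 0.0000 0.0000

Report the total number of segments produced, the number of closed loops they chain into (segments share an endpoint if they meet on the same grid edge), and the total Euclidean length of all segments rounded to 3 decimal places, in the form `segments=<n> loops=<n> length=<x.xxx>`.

segments=8 loops=1 length=7.301

cell (2,0): code 0100 → (2.370,1.000)–(3.000,0.392)
cell (2,1): code 1100 → (2.351,2.000)–(2.370,1.000)
cell (2,2): code 1000 → (3.000,2.635)–(2.351,2.000)
cell (3,0): code 0110 → (3.000,0.392)–(4.000,0.473)
cell (3,2): code 1001 → (4.000,2.555)–(3.000,2.635)
cell (4,0): code 0010 → (4.000,0.473)–(4.517,1.000)
cell (4,1): code 0011 → (4.517,1.000)–(4.538,2.000)
cell (4,2): code 0001 → (4.538,2.000)–(4.000,2.555)
total: 8 segments, chained into 1 closed loop(s), length Σ = 7.301139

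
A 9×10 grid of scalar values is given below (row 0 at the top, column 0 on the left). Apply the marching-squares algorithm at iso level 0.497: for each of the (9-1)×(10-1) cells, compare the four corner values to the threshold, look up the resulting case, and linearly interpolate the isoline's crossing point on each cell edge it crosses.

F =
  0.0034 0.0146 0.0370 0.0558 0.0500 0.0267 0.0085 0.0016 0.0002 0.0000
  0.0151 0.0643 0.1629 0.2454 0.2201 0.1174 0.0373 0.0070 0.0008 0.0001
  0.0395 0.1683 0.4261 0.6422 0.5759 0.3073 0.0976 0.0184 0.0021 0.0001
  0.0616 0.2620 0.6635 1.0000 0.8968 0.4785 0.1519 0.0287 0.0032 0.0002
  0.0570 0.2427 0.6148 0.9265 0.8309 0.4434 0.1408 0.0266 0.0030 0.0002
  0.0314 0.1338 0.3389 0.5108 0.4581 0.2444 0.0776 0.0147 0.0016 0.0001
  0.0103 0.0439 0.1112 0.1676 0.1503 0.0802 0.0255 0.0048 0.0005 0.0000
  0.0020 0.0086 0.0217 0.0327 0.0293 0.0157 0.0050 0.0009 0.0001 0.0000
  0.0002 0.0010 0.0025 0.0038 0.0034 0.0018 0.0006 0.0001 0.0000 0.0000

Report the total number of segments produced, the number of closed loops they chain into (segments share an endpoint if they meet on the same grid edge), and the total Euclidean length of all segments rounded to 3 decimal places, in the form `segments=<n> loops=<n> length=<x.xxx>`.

segments=14 loops=1 length=10.569

cell (1,2): code 0100 → (1.634,3.000)–(2.000,2.328)
cell (1,3): code 1100 → (1.778,4.000)–(1.634,3.000)
cell (1,4): code 1000 → (2.000,4.294)–(1.778,4.000)
cell (2,1): code 0100 → (2.299,2.000)–(3.000,1.585)
cell (2,2): code 1110 → (2.000,2.328)–(2.299,2.000)
cell (2,4): code 1001 → (3.000,4.956)–(2.000,4.294)
cell (3,1): code 0110 → (3.000,1.585)–(4.000,1.683)
cell (3,4): code 1001 → (4.000,4.862)–(3.000,4.956)
cell (4,1): code 0010 → (4.000,1.683)–(4.427,2.000)
cell (4,2): code 0111 → (4.427,2.000)–(5.000,2.920)
cell (4,3): code 1011 → (5.000,3.262)–(4.896,4.000)
cell (4,4): code 0001 → (4.896,4.000)–(4.000,4.862)
cell (5,2): code 0010 → (5.000,2.920)–(5.040,3.000)
cell (5,3): code 0001 → (5.040,3.000)–(5.000,3.262)
total: 14 segments, chained into 1 closed loop(s), length Σ = 10.568631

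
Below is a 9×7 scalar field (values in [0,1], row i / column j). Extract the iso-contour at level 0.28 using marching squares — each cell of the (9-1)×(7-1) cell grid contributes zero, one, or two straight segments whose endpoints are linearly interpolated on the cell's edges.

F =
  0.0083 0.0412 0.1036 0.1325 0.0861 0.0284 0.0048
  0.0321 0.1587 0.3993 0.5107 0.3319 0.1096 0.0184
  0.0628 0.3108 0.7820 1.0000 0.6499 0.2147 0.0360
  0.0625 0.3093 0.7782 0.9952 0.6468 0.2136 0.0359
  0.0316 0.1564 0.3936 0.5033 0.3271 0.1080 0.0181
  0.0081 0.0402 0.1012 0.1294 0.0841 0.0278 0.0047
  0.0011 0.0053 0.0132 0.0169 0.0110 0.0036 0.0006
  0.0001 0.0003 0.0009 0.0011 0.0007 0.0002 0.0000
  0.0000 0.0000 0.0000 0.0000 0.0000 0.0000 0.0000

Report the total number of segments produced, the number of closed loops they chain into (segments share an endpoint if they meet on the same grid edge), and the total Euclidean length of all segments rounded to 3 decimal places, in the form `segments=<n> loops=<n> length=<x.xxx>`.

cell (0,1): code 0100 → (0.597,2.000)–(1.000,1.504)
cell (0,2): code 1100 → (0.390,3.000)–(0.597,2.000)
cell (0,3): code 1100 → (0.789,4.000)–(0.390,3.000)
cell (0,4): code 1000 → (1.000,4.233)–(0.789,4.000)
cell (1,0): code 0100 → (1.798,1.000)–(2.000,0.876)
cell (1,1): code 1110 → (1.000,1.504)–(1.798,1.000)
cell (1,4): code 1001 → (2.000,4.850)–(1.000,4.233)
cell (2,0): code 0110 → (2.000,0.876)–(3.000,0.881)
cell (2,4): code 1001 → (3.000,4.847)–(2.000,4.850)
cell (3,0): code 0010 → (3.000,0.881)–(3.192,1.000)
cell (3,1): code 0111 → (3.192,1.000)–(4.000,1.521)
cell (3,4): code 1001 → (4.000,4.215)–(3.000,4.847)
cell (4,1): code 0010 → (4.000,1.521)–(4.389,2.000)
cell (4,2): code 0011 → (4.389,2.000)–(4.597,3.000)
cell (4,3): code 0011 → (4.597,3.000)–(4.194,4.000)
cell (4,4): code 0001 → (4.194,4.000)–(4.000,4.215)
total: 16 segments, chained into 1 closed loop(s), length Σ = 12.783574

segments=16 loops=1 length=12.784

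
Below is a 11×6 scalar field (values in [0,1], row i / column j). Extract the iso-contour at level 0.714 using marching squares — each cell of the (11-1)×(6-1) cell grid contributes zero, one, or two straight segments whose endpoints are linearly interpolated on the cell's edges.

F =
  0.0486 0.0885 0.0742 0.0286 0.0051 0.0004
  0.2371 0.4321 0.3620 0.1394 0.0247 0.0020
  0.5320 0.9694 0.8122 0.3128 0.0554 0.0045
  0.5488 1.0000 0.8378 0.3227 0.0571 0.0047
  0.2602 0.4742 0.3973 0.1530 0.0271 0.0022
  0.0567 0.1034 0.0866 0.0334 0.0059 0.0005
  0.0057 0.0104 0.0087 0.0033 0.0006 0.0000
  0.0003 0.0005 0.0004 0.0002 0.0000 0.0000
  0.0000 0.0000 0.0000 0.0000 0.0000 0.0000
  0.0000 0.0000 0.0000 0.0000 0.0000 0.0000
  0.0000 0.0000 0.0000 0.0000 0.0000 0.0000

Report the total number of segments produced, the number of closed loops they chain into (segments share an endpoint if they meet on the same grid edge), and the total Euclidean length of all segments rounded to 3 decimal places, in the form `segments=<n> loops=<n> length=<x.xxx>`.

segments=8 loops=1 length=6.320

cell (1,0): code 0100 → (1.525,1.000)–(2.000,0.416)
cell (1,1): code 1100 → (1.782,2.000)–(1.525,1.000)
cell (1,2): code 1000 → (2.000,2.197)–(1.782,2.000)
cell (2,0): code 0110 → (2.000,0.416)–(3.000,0.366)
cell (2,2): code 1001 → (3.000,2.240)–(2.000,2.197)
cell (3,0): code 0010 → (3.000,0.366)–(3.544,1.000)
cell (3,1): code 0011 → (3.544,1.000)–(3.281,2.000)
cell (3,2): code 0001 → (3.281,2.000)–(3.000,2.240)
total: 8 segments, chained into 1 closed loop(s), length Σ = 6.320377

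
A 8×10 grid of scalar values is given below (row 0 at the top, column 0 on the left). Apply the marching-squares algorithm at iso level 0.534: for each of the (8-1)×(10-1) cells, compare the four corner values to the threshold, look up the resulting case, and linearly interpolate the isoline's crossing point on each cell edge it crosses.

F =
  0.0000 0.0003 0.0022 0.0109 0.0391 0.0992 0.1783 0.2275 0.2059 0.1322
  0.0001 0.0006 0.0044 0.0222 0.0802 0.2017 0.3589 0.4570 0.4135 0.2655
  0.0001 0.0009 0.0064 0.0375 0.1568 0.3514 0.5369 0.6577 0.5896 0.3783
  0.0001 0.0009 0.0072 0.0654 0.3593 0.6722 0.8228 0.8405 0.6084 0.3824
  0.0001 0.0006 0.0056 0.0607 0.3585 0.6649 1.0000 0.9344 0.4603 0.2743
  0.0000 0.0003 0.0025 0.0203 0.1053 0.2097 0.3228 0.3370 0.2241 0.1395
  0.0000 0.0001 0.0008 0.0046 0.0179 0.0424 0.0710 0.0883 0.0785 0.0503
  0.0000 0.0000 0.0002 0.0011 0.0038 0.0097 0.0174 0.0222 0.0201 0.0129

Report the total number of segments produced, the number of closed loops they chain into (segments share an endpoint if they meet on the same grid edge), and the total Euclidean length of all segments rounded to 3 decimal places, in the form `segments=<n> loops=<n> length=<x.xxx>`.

cell (1,5): code 0100 → (1.984,6.000)–(2.000,5.984)
cell (1,6): code 1100 → (1.384,7.000)–(1.984,6.000)
cell (1,7): code 1100 → (1.684,8.000)–(1.384,7.000)
cell (1,8): code 1000 → (2.000,8.263)–(1.684,8.000)
cell (2,4): code 0100 → (2.569,5.000)–(3.000,4.558)
cell (2,5): code 1110 → (2.000,5.984)–(2.569,5.000)
cell (2,8): code 1001 → (3.000,8.329)–(2.000,8.263)
cell (3,4): code 0110 → (3.000,4.558)–(4.000,4.573)
cell (3,7): code 1011 → (4.000,7.845)–(3.502,8.000)
cell (3,8): code 0001 → (3.502,8.000)–(3.000,8.329)
cell (4,4): code 0010 → (4.000,4.573)–(4.288,5.000)
cell (4,5): code 0011 → (4.288,5.000)–(4.688,6.000)
cell (4,6): code 0011 → (4.688,6.000)–(4.670,7.000)
cell (4,7): code 0001 → (4.670,7.000)–(4.000,7.845)
total: 14 segments, chained into 1 closed loop(s), length Σ = 11.192901

segments=14 loops=1 length=11.193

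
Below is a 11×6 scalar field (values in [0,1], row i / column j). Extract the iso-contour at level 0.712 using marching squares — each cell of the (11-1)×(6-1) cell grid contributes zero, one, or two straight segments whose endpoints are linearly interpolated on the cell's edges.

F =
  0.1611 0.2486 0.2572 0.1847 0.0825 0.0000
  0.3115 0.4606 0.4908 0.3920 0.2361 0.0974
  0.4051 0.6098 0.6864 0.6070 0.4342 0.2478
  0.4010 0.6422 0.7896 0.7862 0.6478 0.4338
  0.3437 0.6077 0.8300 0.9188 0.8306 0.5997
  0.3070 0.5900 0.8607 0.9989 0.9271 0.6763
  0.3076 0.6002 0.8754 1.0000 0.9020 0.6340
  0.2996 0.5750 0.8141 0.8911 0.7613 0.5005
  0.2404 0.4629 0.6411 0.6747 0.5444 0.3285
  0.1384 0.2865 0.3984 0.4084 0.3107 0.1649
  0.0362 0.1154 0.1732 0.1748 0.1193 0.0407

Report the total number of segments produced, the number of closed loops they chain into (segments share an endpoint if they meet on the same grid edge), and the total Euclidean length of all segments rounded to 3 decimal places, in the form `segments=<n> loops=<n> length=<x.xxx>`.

cell (2,1): code 0100 → (2.248,2.000)–(3.000,1.474)
cell (2,2): code 1100 → (2.586,3.000)–(2.248,2.000)
cell (2,3): code 1000 → (3.000,3.536)–(2.586,3.000)
cell (3,1): code 0110 → (3.000,1.474)–(4.000,1.469)
cell (3,3): code 1101 → (3.351,4.000)–(3.000,3.536)
cell (3,4): code 1000 → (4.000,4.514)–(3.351,4.000)
cell (4,1): code 0110 → (4.000,1.469)–(5.000,1.451)
cell (4,4): code 1001 → (5.000,4.858)–(4.000,4.514)
cell (5,1): code 0110 → (5.000,1.451)–(6.000,1.406)
cell (5,4): code 1001 → (6.000,4.709)–(5.000,4.858)
cell (6,1): code 0110 → (6.000,1.406)–(7.000,1.573)
cell (6,4): code 1001 → (7.000,4.189)–(6.000,4.709)
cell (7,1): code 0010 → (7.000,1.573)–(7.590,2.000)
cell (7,2): code 0011 → (7.590,2.000)–(7.828,3.000)
cell (7,3): code 0011 → (7.828,3.000)–(7.227,4.000)
cell (7,4): code 0001 → (7.227,4.000)–(7.000,4.189)
total: 16 segments, chained into 1 closed loop(s), length Σ = 14.489020

segments=16 loops=1 length=14.489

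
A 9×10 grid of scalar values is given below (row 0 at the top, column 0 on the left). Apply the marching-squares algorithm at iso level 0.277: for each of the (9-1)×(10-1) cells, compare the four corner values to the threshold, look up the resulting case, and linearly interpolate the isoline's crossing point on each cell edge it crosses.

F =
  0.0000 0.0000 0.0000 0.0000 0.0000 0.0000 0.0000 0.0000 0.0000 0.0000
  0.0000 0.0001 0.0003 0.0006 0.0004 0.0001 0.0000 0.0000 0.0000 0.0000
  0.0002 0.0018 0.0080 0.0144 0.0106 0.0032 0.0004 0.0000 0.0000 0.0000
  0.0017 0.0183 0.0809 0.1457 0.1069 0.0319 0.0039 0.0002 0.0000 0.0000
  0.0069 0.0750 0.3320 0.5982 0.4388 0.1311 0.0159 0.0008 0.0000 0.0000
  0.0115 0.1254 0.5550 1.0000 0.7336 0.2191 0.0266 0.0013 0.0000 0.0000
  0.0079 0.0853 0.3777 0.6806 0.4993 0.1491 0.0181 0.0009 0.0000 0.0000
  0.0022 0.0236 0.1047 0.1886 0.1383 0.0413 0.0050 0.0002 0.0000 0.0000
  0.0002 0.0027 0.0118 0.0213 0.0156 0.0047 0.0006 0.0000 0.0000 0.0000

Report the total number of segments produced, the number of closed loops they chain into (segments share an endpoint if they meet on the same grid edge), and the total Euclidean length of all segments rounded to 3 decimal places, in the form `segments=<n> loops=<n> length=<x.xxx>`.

cell (3,1): code 0100 → (3.781,2.000)–(4.000,1.786)
cell (3,2): code 1100 → (3.290,3.000)–(3.781,2.000)
cell (3,3): code 1100 → (3.513,4.000)–(3.290,3.000)
cell (3,4): code 1000 → (4.000,4.526)–(3.513,4.000)
cell (4,1): code 0110 → (4.000,1.786)–(5.000,1.353)
cell (4,4): code 1001 → (5.000,4.887)–(4.000,4.526)
cell (5,1): code 0110 → (5.000,1.353)–(6.000,1.656)
cell (5,4): code 1001 → (6.000,4.635)–(5.000,4.887)
cell (6,1): code 0010 → (6.000,1.656)–(6.369,2.000)
cell (6,2): code 0011 → (6.369,2.000)–(6.820,3.000)
cell (6,3): code 0011 → (6.820,3.000)–(6.616,4.000)
cell (6,4): code 0001 → (6.616,4.000)–(6.000,4.635)
total: 12 segments, chained into 1 closed loop(s), length Σ = 10.897953

segments=12 loops=1 length=10.898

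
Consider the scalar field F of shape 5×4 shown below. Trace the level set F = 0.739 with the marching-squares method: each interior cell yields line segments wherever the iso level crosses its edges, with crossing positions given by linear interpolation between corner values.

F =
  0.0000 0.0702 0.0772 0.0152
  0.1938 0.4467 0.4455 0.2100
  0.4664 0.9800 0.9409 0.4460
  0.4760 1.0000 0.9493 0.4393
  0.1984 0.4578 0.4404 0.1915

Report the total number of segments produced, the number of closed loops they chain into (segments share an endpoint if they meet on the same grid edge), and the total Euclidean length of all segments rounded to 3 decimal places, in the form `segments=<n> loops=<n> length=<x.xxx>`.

segments=8 loops=1 length=6.508

cell (1,0): code 0100 → (1.548,1.000)–(2.000,0.531)
cell (1,1): code 1100 → (1.592,2.000)–(1.548,1.000)
cell (1,2): code 1000 → (2.000,2.408)–(1.592,2.000)
cell (2,0): code 0110 → (2.000,0.531)–(3.000,0.502)
cell (2,2): code 1001 → (3.000,2.412)–(2.000,2.408)
cell (3,0): code 0010 → (3.000,0.502)–(3.481,1.000)
cell (3,1): code 0011 → (3.481,1.000)–(3.413,2.000)
cell (3,2): code 0001 → (3.413,2.000)–(3.000,2.412)
total: 8 segments, chained into 1 closed loop(s), length Σ = 6.508312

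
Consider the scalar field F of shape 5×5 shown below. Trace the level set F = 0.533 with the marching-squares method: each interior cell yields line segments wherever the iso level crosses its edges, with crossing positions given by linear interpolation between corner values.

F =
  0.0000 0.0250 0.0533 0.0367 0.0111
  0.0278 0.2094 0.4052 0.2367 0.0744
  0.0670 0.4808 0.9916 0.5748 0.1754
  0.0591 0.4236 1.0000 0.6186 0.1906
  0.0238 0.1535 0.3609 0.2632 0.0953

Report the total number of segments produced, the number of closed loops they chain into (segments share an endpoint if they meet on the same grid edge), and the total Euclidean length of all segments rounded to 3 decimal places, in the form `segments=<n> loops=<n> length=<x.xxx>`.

segments=8 loops=1 length=7.076

cell (1,1): code 0100 → (1.218,2.000)–(2.000,1.102)
cell (1,2): code 1100 → (1.876,3.000)–(1.218,2.000)
cell (1,3): code 1000 → (2.000,3.105)–(1.876,3.000)
cell (2,1): code 0110 → (2.000,1.102)–(3.000,1.190)
cell (2,3): code 1001 → (3.000,3.200)–(2.000,3.105)
cell (3,1): code 0010 → (3.000,1.190)–(3.731,2.000)
cell (3,2): code 0011 → (3.731,2.000)–(3.241,3.000)
cell (3,3): code 0001 → (3.241,3.000)–(3.000,3.200)
total: 8 segments, chained into 1 closed loop(s), length Σ = 7.075953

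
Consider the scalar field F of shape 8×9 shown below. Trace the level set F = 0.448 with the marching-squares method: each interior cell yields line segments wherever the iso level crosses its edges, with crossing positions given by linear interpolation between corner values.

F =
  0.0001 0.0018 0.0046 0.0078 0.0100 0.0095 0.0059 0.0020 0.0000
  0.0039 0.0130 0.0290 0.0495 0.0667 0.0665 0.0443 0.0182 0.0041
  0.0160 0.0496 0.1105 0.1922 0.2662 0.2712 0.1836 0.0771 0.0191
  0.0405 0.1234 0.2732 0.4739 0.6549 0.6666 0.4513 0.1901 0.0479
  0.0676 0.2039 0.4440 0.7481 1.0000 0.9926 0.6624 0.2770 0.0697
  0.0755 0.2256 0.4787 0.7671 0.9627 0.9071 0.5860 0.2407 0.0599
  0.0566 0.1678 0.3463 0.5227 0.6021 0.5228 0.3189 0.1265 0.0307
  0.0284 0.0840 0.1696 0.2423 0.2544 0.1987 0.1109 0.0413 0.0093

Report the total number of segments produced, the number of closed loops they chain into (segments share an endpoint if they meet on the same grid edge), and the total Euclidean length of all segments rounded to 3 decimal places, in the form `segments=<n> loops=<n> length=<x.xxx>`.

segments=18 loops=1 length=13.526

cell (2,2): code 0100 → (2.908,3.000)–(3.000,2.871)
cell (2,3): code 1100 → (2.468,4.000)–(2.908,3.000)
cell (2,4): code 1100 → (2.447,5.000)–(2.468,4.000)
cell (2,5): code 1100 → (2.988,6.000)–(2.447,5.000)
cell (2,6): code 1000 → (3.000,6.013)–(2.988,6.000)
cell (3,2): code 0110 → (3.000,2.871)–(4.000,2.013)
cell (3,6): code 1001 → (4.000,6.556)–(3.000,6.013)
cell (4,1): code 0100 → (4.115,2.000)–(5.000,1.879)
cell (4,2): code 1110 → (4.000,2.013)–(4.115,2.000)
cell (4,6): code 1001 → (5.000,6.400)–(4.000,6.556)
cell (5,1): code 0010 → (5.000,1.879)–(5.232,2.000)
cell (5,2): code 0111 → (5.232,2.000)–(6.000,2.577)
cell (5,5): code 1011 → (6.000,5.367)–(5.517,6.000)
cell (5,6): code 0001 → (5.517,6.000)–(5.000,6.400)
cell (6,2): code 0010 → (6.000,2.577)–(6.266,3.000)
cell (6,3): code 0011 → (6.266,3.000)–(6.443,4.000)
cell (6,4): code 0011 → (6.443,4.000)–(6.231,5.000)
cell (6,5): code 0001 → (6.231,5.000)–(6.000,5.367)
total: 18 segments, chained into 1 closed loop(s), length Σ = 13.526042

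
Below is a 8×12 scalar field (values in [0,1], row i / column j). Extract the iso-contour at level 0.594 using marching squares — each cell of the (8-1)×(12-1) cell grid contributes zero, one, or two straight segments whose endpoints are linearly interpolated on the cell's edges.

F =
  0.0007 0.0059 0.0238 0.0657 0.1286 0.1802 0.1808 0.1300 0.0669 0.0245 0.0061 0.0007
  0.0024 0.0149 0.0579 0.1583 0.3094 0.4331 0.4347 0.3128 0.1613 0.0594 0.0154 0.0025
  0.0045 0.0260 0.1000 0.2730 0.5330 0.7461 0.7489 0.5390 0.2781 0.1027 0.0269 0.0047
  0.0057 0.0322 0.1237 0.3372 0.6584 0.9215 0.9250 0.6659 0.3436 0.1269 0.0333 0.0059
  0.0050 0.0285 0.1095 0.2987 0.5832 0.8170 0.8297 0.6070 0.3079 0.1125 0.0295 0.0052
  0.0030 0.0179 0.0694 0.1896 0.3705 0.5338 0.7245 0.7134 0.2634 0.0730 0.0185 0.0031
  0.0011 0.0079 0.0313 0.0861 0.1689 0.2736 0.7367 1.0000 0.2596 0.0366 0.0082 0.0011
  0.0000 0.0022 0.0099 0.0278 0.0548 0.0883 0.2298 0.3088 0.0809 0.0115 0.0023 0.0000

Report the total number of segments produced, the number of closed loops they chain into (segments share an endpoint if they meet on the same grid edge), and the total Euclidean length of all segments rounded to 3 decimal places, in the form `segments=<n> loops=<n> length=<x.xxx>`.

segments=18 loops=1 length=14.045

cell (1,4): code 0100 → (1.514,5.000)–(2.000,4.286)
cell (1,5): code 1100 → (1.507,6.000)–(1.514,5.000)
cell (1,6): code 1000 → (2.000,6.738)–(1.507,6.000)
cell (2,3): code 0100 → (2.486,4.000)–(3.000,3.800)
cell (2,4): code 1110 → (2.000,4.286)–(2.486,4.000)
cell (2,6): code 1101 → (2.433,7.000)–(2.000,6.738)
cell (2,7): code 1000 → (3.000,7.223)–(2.433,7.000)
cell (3,3): code 0010 → (3.000,3.800)–(3.856,4.000)
cell (3,4): code 0111 → (3.856,4.000)–(4.000,4.046)
cell (3,7): code 1001 → (4.000,7.043)–(3.000,7.223)
cell (4,4): code 0010 → (4.000,4.046)–(4.787,5.000)
cell (4,5): code 0111 → (4.787,5.000)–(5.000,5.316)
cell (4,7): code 1001 → (5.000,7.265)–(4.000,7.043)
cell (5,5): code 0110 → (5.000,5.316)–(6.000,5.692)
cell (5,7): code 1001 → (6.000,7.548)–(5.000,7.265)
cell (6,5): code 0010 → (6.000,5.692)–(6.282,6.000)
cell (6,6): code 0011 → (6.282,6.000)–(6.587,7.000)
cell (6,7): code 0001 → (6.587,7.000)–(6.000,7.548)
total: 18 segments, chained into 1 closed loop(s), length Σ = 14.044613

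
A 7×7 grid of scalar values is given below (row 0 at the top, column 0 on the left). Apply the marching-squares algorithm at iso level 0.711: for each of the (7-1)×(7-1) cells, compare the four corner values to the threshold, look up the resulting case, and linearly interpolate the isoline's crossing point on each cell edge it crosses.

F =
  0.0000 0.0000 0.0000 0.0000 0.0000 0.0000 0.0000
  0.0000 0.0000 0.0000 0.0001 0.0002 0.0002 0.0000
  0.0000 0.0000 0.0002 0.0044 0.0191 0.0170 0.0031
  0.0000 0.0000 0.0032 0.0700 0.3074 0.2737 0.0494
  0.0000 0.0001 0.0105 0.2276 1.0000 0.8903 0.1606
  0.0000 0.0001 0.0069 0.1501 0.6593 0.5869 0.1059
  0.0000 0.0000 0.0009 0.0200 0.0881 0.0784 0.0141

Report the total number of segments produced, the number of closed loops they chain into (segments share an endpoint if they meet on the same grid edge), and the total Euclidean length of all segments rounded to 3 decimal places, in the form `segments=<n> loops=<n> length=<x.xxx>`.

cell (3,3): code 0100 → (3.583,4.000)–(4.000,3.626)
cell (3,4): code 1100 → (3.709,5.000)–(3.583,4.000)
cell (3,5): code 1000 → (4.000,5.246)–(3.709,5.000)
cell (4,3): code 0010 → (4.000,3.626)–(4.848,4.000)
cell (4,4): code 0011 → (4.848,4.000)–(4.591,5.000)
cell (4,5): code 0001 → (4.591,5.000)–(4.000,5.246)
total: 6 segments, chained into 1 closed loop(s), length Σ = 4.548815

segments=6 loops=1 length=4.549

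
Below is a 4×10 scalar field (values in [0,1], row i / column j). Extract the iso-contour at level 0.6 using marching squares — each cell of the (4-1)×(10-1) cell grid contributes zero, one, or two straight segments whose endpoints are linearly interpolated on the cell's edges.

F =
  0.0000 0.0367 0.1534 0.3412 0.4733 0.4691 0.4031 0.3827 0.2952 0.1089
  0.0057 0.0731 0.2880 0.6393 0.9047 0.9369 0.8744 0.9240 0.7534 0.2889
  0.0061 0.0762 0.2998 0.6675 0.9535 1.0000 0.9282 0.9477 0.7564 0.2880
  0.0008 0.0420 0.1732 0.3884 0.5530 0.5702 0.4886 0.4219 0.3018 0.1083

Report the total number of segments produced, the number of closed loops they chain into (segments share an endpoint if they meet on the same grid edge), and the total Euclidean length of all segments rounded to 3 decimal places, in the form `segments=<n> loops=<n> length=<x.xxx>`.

segments=16 loops=1 length=13.884

cell (0,2): code 0100 → (0.868,3.000)–(1.000,2.888)
cell (0,3): code 1100 → (0.294,4.000)–(0.868,3.000)
cell (0,4): code 1100 → (0.280,5.000)–(0.294,4.000)
cell (0,5): code 1100 → (0.418,6.000)–(0.280,5.000)
cell (0,6): code 1100 → (0.401,7.000)–(0.418,6.000)
cell (0,7): code 1100 → (0.665,8.000)–(0.401,7.000)
cell (0,8): code 1000 → (1.000,8.330)–(0.665,8.000)
cell (1,2): code 0110 → (1.000,2.888)–(2.000,2.816)
cell (1,8): code 1001 → (2.000,8.334)–(1.000,8.330)
cell (2,2): code 0010 → (2.000,2.816)–(2.242,3.000)
cell (2,3): code 0011 → (2.242,3.000)–(2.883,4.000)
cell (2,4): code 0011 → (2.883,4.000)–(2.931,5.000)
cell (2,5): code 0011 → (2.931,5.000)–(2.747,6.000)
cell (2,6): code 0011 → (2.747,6.000)–(2.661,7.000)
cell (2,7): code 0011 → (2.661,7.000)–(2.344,8.000)
cell (2,8): code 0001 → (2.344,8.000)–(2.000,8.334)
total: 16 segments, chained into 1 closed loop(s), length Σ = 13.884361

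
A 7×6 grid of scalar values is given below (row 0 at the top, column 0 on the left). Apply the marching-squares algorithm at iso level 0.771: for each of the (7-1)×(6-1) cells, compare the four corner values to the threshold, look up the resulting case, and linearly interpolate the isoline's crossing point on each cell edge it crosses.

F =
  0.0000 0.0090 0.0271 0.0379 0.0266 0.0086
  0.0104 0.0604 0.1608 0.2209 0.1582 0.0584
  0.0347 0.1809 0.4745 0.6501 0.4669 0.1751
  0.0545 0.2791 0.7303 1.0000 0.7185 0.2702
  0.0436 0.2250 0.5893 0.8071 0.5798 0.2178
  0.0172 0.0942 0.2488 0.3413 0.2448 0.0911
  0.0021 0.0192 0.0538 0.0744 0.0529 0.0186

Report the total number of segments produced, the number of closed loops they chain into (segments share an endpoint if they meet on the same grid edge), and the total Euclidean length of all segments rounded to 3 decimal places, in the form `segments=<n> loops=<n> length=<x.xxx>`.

segments=6 loops=1 length=4.882

cell (2,2): code 0100 → (2.346,3.000)–(3.000,2.151)
cell (2,3): code 1000 → (3.000,3.813)–(2.346,3.000)
cell (3,2): code 0110 → (3.000,2.151)–(4.000,2.834)
cell (3,3): code 1001 → (4.000,3.159)–(3.000,3.813)
cell (4,2): code 0010 → (4.000,2.834)–(4.078,3.000)
cell (4,3): code 0001 → (4.078,3.000)–(4.000,3.159)
total: 6 segments, chained into 1 closed loop(s), length Σ = 4.882252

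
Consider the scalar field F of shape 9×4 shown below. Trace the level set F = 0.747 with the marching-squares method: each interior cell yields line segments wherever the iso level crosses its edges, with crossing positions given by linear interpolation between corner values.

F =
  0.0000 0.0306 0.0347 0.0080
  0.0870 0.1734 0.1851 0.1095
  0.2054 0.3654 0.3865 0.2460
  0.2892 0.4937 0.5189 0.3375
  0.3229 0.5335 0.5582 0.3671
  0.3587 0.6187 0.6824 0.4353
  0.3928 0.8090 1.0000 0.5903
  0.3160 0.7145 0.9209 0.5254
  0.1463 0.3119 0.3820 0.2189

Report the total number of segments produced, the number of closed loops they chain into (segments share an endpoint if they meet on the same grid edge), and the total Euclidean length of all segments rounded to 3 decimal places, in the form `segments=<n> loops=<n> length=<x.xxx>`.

cell (5,0): code 0100 → (5.674,1.000)–(6.000,0.851)
cell (5,1): code 1100 → (5.203,2.000)–(5.674,1.000)
cell (5,2): code 1000 → (6.000,2.618)–(5.203,2.000)
cell (6,0): code 0010 → (6.000,0.851)–(6.656,1.000)
cell (6,1): code 0111 → (6.656,1.000)–(7.000,1.157)
cell (6,2): code 1001 → (7.000,2.440)–(6.000,2.618)
cell (7,1): code 0010 → (7.000,1.157)–(7.323,2.000)
cell (7,2): code 0001 → (7.323,2.000)–(7.000,2.440)
total: 8 segments, chained into 1 closed loop(s), length Σ = 5.985793

segments=8 loops=1 length=5.986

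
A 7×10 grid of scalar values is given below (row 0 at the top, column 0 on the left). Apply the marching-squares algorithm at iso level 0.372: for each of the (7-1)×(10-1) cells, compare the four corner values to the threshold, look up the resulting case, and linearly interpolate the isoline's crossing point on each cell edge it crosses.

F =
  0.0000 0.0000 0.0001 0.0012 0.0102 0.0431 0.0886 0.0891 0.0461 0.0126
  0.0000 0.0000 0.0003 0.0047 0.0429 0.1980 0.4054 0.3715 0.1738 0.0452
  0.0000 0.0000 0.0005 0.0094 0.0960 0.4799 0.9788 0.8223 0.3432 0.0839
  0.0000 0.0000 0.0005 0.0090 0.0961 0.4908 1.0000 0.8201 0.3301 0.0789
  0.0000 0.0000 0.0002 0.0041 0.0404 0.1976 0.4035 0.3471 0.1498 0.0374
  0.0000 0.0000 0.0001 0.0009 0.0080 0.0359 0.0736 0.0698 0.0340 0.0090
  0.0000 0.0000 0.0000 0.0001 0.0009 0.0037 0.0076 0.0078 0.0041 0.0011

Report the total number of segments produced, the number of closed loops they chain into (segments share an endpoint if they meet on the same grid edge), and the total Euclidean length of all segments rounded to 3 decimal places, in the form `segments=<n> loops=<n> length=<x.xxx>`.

cell (0,5): code 0100 → (0.895,6.000)–(1.000,5.839)
cell (0,6): code 1000 → (1.000,6.985)–(0.895,6.000)
cell (1,4): code 0100 → (1.617,5.000)–(2.000,4.719)
cell (1,5): code 1110 → (1.000,5.839)–(1.617,5.000)
cell (1,6): code 1101 → (1.001,7.000)–(1.000,6.985)
cell (1,7): code 1000 → (2.000,7.940)–(1.001,7.000)
cell (2,4): code 0110 → (2.000,4.719)–(3.000,4.699)
cell (2,7): code 1001 → (3.000,7.914)–(2.000,7.940)
cell (3,4): code 0010 → (3.000,4.699)–(3.405,5.000)
cell (3,5): code 0111 → (3.405,5.000)–(4.000,5.847)
cell (3,6): code 1011 → (4.000,6.559)–(3.947,7.000)
cell (3,7): code 0001 → (3.947,7.000)–(3.000,7.914)
cell (4,5): code 0010 → (4.000,5.847)–(4.095,6.000)
cell (4,6): code 0001 → (4.095,6.000)–(4.000,6.559)
total: 14 segments, chained into 1 closed loop(s), length Σ = 10.134704

segments=14 loops=1 length=10.135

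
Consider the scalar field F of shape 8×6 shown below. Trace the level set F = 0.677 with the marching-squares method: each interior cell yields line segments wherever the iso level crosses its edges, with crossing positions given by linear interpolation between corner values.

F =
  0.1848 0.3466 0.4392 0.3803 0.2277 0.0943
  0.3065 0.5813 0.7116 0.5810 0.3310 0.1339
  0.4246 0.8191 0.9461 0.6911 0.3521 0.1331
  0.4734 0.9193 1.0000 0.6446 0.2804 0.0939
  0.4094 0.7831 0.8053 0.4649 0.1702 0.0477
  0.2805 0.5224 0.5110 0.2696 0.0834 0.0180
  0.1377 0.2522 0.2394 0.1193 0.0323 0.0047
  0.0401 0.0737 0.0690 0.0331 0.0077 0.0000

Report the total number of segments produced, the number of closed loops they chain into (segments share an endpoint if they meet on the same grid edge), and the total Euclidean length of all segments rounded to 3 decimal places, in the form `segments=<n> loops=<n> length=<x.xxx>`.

segments=14 loops=1 length=9.663

cell (0,1): code 0100 → (0.873,2.000)–(1.000,1.734)
cell (0,2): code 1000 → (1.000,2.265)–(0.873,2.000)
cell (1,0): code 0100 → (1.402,1.000)–(2.000,0.640)
cell (1,1): code 1110 → (1.000,1.734)–(1.402,1.000)
cell (1,2): code 1101 → (1.872,3.000)–(1.000,2.265)
cell (1,3): code 1000 → (2.000,3.042)–(1.872,3.000)
cell (2,0): code 0110 → (2.000,0.640)–(3.000,0.457)
cell (2,2): code 1011 → (3.000,2.909)–(2.303,3.000)
cell (2,3): code 0001 → (2.303,3.000)–(2.000,3.042)
cell (3,0): code 0110 → (3.000,0.457)–(4.000,0.716)
cell (3,2): code 1001 → (4.000,2.377)–(3.000,2.909)
cell (4,0): code 0010 → (4.000,0.716)–(4.407,1.000)
cell (4,1): code 0011 → (4.407,1.000)–(4.436,2.000)
cell (4,2): code 0001 → (4.436,2.000)–(4.000,2.377)
total: 14 segments, chained into 1 closed loop(s), length Σ = 9.662615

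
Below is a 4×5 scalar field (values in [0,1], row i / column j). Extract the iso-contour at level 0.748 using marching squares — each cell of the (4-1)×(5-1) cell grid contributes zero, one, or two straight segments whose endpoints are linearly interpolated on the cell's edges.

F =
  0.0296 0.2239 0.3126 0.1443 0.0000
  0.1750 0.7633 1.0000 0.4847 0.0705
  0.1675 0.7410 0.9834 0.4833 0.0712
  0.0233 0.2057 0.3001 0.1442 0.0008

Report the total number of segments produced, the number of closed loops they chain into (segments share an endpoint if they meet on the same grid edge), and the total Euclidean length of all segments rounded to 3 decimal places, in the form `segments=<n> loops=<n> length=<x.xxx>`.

segments=8 loops=1 length=5.321

cell (0,0): code 0100 → (0.972,1.000)–(1.000,0.974)
cell (0,1): code 1100 → (0.633,2.000)–(0.972,1.000)
cell (0,2): code 1000 → (1.000,2.489)–(0.633,2.000)
cell (1,0): code 0010 → (1.000,0.974)–(1.686,1.000)
cell (1,1): code 0111 → (1.686,1.000)–(2.000,1.029)
cell (1,2): code 1001 → (2.000,2.471)–(1.000,2.489)
cell (2,1): code 0010 → (2.000,1.029)–(2.345,2.000)
cell (2,2): code 0001 → (2.345,2.000)–(2.000,2.471)
total: 8 segments, chained into 1 closed loop(s), length Σ = 5.321035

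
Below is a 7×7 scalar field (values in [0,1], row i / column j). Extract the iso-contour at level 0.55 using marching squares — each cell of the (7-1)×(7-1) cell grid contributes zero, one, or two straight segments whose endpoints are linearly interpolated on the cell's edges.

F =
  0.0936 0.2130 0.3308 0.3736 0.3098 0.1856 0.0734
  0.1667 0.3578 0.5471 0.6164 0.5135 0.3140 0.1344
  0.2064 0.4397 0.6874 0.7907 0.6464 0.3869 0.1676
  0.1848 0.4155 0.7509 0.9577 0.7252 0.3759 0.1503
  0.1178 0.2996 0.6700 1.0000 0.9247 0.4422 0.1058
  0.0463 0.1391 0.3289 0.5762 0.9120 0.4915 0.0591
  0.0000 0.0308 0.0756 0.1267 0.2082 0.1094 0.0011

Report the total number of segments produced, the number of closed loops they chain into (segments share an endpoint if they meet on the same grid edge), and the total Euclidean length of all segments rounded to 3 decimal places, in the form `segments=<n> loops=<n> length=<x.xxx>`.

cell (0,2): code 0100 → (0.727,3.000)–(1.000,2.042)
cell (0,3): code 1000 → (1.000,3.645)–(0.727,3.000)
cell (1,1): code 0100 → (1.021,2.000)–(2.000,1.445)
cell (1,2): code 1110 → (1.000,2.042)–(1.021,2.000)
cell (1,3): code 1101 → (1.275,4.000)–(1.000,3.645)
cell (1,4): code 1000 → (2.000,4.371)–(1.275,4.000)
cell (2,1): code 0110 → (2.000,1.445)–(3.000,1.401)
cell (2,4): code 1001 → (3.000,4.502)–(2.000,4.371)
cell (3,1): code 0110 → (3.000,1.401)–(4.000,1.676)
cell (3,4): code 1001 → (4.000,4.777)–(3.000,4.502)
cell (4,1): code 0010 → (4.000,1.676)–(4.352,2.000)
cell (4,2): code 0111 → (4.352,2.000)–(5.000,2.894)
cell (4,4): code 1001 → (5.000,4.861)–(4.000,4.777)
cell (5,2): code 0010 → (5.000,2.894)–(5.058,3.000)
cell (5,3): code 0011 → (5.058,3.000)–(5.514,4.000)
cell (5,4): code 0001 → (5.514,4.000)–(5.000,4.861)
total: 16 segments, chained into 1 closed loop(s), length Σ = 13.025612

segments=16 loops=1 length=13.026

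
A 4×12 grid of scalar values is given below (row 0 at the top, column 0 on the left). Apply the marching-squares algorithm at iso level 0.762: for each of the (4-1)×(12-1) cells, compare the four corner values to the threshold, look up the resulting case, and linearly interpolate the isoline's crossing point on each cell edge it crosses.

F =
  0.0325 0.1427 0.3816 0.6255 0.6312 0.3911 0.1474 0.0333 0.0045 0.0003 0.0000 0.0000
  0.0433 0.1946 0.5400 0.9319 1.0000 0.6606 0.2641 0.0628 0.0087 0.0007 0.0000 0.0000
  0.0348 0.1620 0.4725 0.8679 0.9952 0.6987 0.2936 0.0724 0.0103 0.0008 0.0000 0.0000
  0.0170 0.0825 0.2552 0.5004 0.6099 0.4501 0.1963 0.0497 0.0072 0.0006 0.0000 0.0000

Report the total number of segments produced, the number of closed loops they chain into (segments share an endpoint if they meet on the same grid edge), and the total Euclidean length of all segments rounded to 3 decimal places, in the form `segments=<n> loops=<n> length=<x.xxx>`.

cell (0,2): code 0100 → (0.445,3.000)–(1.000,2.566)
cell (0,3): code 1100 → (0.355,4.000)–(0.445,3.000)
cell (0,4): code 1000 → (1.000,4.701)–(0.355,4.000)
cell (1,2): code 0110 → (1.000,2.566)–(2.000,2.732)
cell (1,4): code 1001 → (2.000,4.787)–(1.000,4.701)
cell (2,2): code 0010 → (2.000,2.732)–(2.288,3.000)
cell (2,3): code 0011 → (2.288,3.000)–(2.605,4.000)
cell (2,4): code 0001 → (2.605,4.000)–(2.000,4.787)
total: 8 segments, chained into 1 closed loop(s), length Σ = 7.113139

segments=8 loops=1 length=7.113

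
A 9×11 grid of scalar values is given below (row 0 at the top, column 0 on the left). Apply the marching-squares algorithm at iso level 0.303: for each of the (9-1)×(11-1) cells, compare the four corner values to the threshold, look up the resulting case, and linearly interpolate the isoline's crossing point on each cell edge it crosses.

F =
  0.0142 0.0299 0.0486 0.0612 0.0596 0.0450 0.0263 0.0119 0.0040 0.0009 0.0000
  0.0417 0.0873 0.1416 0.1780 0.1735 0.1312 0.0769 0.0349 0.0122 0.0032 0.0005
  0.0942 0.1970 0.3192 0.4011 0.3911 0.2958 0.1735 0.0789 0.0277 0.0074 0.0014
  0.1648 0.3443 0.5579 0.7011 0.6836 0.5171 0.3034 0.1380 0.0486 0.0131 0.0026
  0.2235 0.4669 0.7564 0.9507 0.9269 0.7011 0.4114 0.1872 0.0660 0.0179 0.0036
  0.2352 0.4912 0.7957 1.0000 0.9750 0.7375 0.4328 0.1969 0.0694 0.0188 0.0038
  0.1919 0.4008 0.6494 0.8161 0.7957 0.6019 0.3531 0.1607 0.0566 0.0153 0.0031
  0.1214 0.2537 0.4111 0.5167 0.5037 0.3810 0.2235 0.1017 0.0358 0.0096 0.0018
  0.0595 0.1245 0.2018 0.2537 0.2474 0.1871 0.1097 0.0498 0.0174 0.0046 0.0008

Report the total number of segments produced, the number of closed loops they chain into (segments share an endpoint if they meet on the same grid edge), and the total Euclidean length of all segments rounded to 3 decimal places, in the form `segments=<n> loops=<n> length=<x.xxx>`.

cell (1,1): code 0100 → (1.909,2.000)–(2.000,1.867)
cell (1,2): code 1100 → (1.560,3.000)–(1.909,2.000)
cell (1,3): code 1100 → (1.595,4.000)–(1.560,3.000)
cell (1,4): code 1000 → (2.000,4.924)–(1.595,4.000)
cell (2,0): code 0100 → (2.720,1.000)–(3.000,0.770)
cell (2,1): code 1110 → (2.000,1.867)–(2.720,1.000)
cell (2,4): code 1101 → (2.033,5.000)–(2.000,4.924)
cell (2,5): code 1100 → (2.997,6.000)–(2.033,5.000)
cell (2,6): code 1000 → (3.000,6.002)–(2.997,6.000)
cell (3,0): code 0110 → (3.000,0.770)–(4.000,0.327)
cell (3,6): code 1001 → (4.000,6.483)–(3.000,6.002)
cell (4,0): code 0110 → (4.000,0.327)–(5.000,0.265)
cell (4,6): code 1001 → (5.000,6.550)–(4.000,6.483)
cell (5,0): code 0110 → (5.000,0.265)–(6.000,0.532)
cell (5,6): code 1001 → (6.000,6.260)–(5.000,6.550)
cell (6,0): code 0010 → (6.000,0.532)–(6.665,1.000)
cell (6,1): code 0111 → (6.665,1.000)–(7.000,1.313)
cell (6,5): code 1011 → (7.000,5.495)–(6.387,6.000)
cell (6,6): code 0001 → (6.387,6.000)–(6.000,6.260)
cell (7,1): code 0010 → (7.000,1.313)–(7.516,2.000)
cell (7,2): code 0011 → (7.516,2.000)–(7.813,3.000)
cell (7,3): code 0011 → (7.813,3.000)–(7.783,4.000)
cell (7,4): code 0011 → (7.783,4.000)–(7.402,5.000)
cell (7,5): code 0001 → (7.402,5.000)–(7.000,5.495)
total: 24 segments, chained into 1 closed loop(s), length Σ = 19.621912

segments=24 loops=1 length=19.622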